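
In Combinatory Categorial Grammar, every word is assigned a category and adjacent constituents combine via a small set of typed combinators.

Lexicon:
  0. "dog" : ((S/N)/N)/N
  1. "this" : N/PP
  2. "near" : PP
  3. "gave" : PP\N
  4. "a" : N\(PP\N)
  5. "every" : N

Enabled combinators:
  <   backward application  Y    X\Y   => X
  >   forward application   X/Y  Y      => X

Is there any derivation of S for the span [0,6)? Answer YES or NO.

YES

[0,6] S   >
  [0,5] S/N   >
    [0,3] (S/N)/N   >
      [0,1] "dog" : ((S/N)/N)/N
      [1,3] N   >
        [1,2] "this" : N/PP
        [2,3] "near" : PP
    [3,5] N   <
      [3,4] "gave" : PP\N
      [4,5] "a" : N\(PP\N)
  [5,6] "every" : N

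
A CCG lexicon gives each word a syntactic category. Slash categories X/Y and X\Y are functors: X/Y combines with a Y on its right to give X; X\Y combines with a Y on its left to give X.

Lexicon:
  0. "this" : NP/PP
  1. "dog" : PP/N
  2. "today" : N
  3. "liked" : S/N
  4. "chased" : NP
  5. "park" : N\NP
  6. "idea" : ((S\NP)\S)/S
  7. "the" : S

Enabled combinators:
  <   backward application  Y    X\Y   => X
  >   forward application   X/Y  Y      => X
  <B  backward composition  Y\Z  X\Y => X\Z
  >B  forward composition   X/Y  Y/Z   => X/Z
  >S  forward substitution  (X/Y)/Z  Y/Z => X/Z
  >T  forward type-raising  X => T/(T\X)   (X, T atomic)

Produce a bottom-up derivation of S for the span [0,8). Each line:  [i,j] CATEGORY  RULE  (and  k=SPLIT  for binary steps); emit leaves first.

[0,1] NP/PP  lex  "this"
[1,2] PP/N  lex  "dog"
[0,2] NP/N  >B  k=1
[2,3] N  lex  "today"
[0,3] NP  >  k=2
[3,4] S/N  lex  "liked"
[4,5] NP  lex  "chased"
[5,6] N\NP  lex  "park"
[4,6] N  <  k=5
[3,6] S  >  k=4
[6,7] ((S\NP)\S)/S  lex  "idea"
[7,8] S  lex  "the"
[6,8] (S\NP)\S  >  k=7
[3,8] S\NP  <  k=6
[0,8] S  <  k=3

[0,8] S   <
  [0,3] NP   >
    [0,2] NP/N   >B
      [0,1] "this" : NP/PP
      [1,2] "dog" : PP/N
    [2,3] "today" : N
  [3,8] S\NP   <
    [3,6] S   >
      [3,4] "liked" : S/N
      [4,6] N   <
        [4,5] "chased" : NP
        [5,6] "park" : N\NP
    [6,8] (S\NP)\S   >
      [6,7] "idea" : ((S\NP)\S)/S
      [7,8] "the" : S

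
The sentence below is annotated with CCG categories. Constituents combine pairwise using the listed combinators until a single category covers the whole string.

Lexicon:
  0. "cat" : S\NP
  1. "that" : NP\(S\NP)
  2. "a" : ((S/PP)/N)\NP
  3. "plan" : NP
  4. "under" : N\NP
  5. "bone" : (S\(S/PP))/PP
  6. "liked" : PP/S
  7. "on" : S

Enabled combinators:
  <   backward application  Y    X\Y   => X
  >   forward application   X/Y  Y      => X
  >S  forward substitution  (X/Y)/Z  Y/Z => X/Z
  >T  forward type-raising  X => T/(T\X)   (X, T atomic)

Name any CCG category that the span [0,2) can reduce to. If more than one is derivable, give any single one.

NP

[0,8] S   <
  [0,5] S/PP   >
    [0,3] (S/PP)/N   <
      [0,2] NP   <
        [0,1] "cat" : S\NP
        [1,2] "that" : NP\(S\NP)
      [2,3] "a" : ((S/PP)/N)\NP
    [3,5] N   >
      [3,4] N/(N\NP)   >T
        [3,4] "plan" : NP
      [4,5] "under" : N\NP
  [5,8] S\(S/PP)   >
    [5,6] "bone" : (S\(S/PP))/PP
    [6,8] PP   >
      [6,7] "liked" : PP/S
      [7,8] "on" : S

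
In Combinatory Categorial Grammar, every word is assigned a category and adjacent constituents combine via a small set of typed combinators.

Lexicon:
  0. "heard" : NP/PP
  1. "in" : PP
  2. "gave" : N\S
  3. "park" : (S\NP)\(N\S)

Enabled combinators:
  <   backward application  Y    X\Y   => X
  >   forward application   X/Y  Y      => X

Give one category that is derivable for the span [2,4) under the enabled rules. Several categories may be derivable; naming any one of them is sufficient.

[0,4] S   <
  [0,2] NP   >
    [0,1] "heard" : NP/PP
    [1,2] "in" : PP
  [2,4] S\NP   <
    [2,3] "gave" : N\S
    [3,4] "park" : (S\NP)\(N\S)

S\NP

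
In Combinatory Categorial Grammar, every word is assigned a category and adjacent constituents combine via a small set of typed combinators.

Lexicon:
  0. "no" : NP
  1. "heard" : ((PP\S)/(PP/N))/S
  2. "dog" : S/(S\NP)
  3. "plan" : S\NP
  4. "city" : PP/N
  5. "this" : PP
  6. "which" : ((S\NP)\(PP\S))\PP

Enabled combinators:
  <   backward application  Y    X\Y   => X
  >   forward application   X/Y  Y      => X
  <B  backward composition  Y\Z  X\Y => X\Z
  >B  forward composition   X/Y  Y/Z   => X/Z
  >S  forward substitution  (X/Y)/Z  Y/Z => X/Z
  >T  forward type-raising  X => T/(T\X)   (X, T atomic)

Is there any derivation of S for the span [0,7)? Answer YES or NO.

[0,7] S   <
  [0,1] "no" : NP
  [1,7] S\NP   <
    [1,5] PP\S   >
      [1,4] (PP\S)/(PP/N)   >
        [1,2] "heard" : ((PP\S)/(PP/N))/S
        [2,4] S   >
          [2,3] "dog" : S/(S\NP)
          [3,4] "plan" : S\NP
      [4,5] "city" : PP/N
    [5,7] (S\NP)\(PP\S)   <
      [5,6] "this" : PP
      [6,7] "which" : ((S\NP)\(PP\S))\PP

YES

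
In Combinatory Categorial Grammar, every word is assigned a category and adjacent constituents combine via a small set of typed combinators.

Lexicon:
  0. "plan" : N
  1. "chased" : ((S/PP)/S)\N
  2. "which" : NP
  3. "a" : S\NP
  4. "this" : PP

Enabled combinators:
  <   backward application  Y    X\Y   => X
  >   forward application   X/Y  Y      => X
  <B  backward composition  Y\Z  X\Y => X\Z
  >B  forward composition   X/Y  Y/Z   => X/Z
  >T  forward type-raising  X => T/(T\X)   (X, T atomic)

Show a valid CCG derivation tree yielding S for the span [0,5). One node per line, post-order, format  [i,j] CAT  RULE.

[0,5] S   >
  [0,4] S/PP   >
    [0,2] (S/PP)/S   <
      [0,1] "plan" : N
      [1,2] "chased" : ((S/PP)/S)\N
    [2,4] S   <
      [2,3] "which" : NP
      [3,4] "a" : S\NP
  [4,5] "this" : PP

[0,1] N  lex  "plan"
[1,2] ((S/PP)/S)\N  lex  "chased"
[0,2] (S/PP)/S  <  k=1
[2,3] NP  lex  "which"
[3,4] S\NP  lex  "a"
[2,4] S  <  k=3
[0,4] S/PP  >  k=2
[4,5] PP  lex  "this"
[0,5] S  >  k=4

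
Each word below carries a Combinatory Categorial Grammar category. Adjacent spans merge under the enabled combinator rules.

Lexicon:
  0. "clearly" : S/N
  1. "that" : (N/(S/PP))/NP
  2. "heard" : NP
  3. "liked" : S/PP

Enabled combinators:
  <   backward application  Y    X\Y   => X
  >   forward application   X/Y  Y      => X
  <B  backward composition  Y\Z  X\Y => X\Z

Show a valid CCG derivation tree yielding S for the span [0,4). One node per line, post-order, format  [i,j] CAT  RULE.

[0,4] S   >
  [0,1] "clearly" : S/N
  [1,4] N   >
    [1,3] N/(S/PP)   >
      [1,2] "that" : (N/(S/PP))/NP
      [2,3] "heard" : NP
    [3,4] "liked" : S/PP

[0,1] S/N  lex  "clearly"
[1,2] (N/(S/PP))/NP  lex  "that"
[2,3] NP  lex  "heard"
[1,3] N/(S/PP)  >  k=2
[3,4] S/PP  lex  "liked"
[1,4] N  >  k=3
[0,4] S  >  k=1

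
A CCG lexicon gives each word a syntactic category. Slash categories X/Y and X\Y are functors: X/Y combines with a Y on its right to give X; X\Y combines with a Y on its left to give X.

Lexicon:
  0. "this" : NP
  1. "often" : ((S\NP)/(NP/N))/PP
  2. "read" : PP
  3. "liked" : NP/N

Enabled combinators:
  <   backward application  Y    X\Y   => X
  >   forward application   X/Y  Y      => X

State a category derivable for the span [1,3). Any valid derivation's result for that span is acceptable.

[0,4] S   <
  [0,1] "this" : NP
  [1,4] S\NP   >
    [1,3] (S\NP)/(NP/N)   >
      [1,2] "often" : ((S\NP)/(NP/N))/PP
      [2,3] "read" : PP
    [3,4] "liked" : NP/N

(S\NP)/(NP/N)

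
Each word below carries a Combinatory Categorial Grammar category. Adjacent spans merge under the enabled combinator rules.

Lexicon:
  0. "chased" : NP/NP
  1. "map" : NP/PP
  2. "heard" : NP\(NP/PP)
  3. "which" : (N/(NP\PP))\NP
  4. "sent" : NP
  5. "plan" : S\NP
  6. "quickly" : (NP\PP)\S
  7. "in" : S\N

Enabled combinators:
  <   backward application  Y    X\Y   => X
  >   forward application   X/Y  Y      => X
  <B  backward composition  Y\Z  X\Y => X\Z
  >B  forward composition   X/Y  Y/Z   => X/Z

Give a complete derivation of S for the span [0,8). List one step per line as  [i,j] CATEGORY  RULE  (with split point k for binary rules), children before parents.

[0,8] S   <
  [0,7] N   >
    [0,4] N/(NP\PP)   <
      [0,3] NP   <
        [0,2] NP/PP   >B
          [0,1] "chased" : NP/NP
          [1,2] "map" : NP/PP
        [2,3] "heard" : NP\(NP/PP)
      [3,4] "which" : (N/(NP\PP))\NP
    [4,7] NP\PP   <
      [4,6] S   <
        [4,5] "sent" : NP
        [5,6] "plan" : S\NP
      [6,7] "quickly" : (NP\PP)\S
  [7,8] "in" : S\N

[0,1] NP/NP  lex  "chased"
[1,2] NP/PP  lex  "map"
[0,2] NP/PP  >B  k=1
[2,3] NP\(NP/PP)  lex  "heard"
[0,3] NP  <  k=2
[3,4] (N/(NP\PP))\NP  lex  "which"
[0,4] N/(NP\PP)  <  k=3
[4,5] NP  lex  "sent"
[5,6] S\NP  lex  "plan"
[4,6] S  <  k=5
[6,7] (NP\PP)\S  lex  "quickly"
[4,7] NP\PP  <  k=6
[0,7] N  >  k=4
[7,8] S\N  lex  "in"
[0,8] S  <  k=7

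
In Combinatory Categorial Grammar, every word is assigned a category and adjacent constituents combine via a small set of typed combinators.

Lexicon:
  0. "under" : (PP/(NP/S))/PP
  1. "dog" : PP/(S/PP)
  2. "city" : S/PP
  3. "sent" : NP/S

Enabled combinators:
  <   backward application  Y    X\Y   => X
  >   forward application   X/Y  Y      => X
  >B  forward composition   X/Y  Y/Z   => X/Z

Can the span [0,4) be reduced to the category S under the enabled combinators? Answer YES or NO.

NO

(PP/(NP/S))/PP PP/(S/PP) S/PP NP/S
CKY chart[0,4] = {PP}; S ∉ chart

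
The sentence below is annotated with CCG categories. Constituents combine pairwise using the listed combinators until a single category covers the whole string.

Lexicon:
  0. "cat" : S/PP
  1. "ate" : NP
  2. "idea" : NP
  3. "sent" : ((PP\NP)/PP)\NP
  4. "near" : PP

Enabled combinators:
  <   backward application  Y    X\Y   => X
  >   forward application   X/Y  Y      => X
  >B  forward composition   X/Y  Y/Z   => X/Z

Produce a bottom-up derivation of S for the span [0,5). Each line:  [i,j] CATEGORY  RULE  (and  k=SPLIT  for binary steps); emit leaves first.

[0,1] S/PP  lex  "cat"
[1,2] NP  lex  "ate"
[2,3] NP  lex  "idea"
[3,4] ((PP\NP)/PP)\NP  lex  "sent"
[2,4] (PP\NP)/PP  <  k=3
[4,5] PP  lex  "near"
[2,5] PP\NP  >  k=4
[1,5] PP  <  k=2
[0,5] S  >  k=1

[0,5] S   >
  [0,1] "cat" : S/PP
  [1,5] PP   <
    [1,2] "ate" : NP
    [2,5] PP\NP   >
      [2,4] (PP\NP)/PP   <
        [2,3] "idea" : NP
        [3,4] "sent" : ((PP\NP)/PP)\NP
      [4,5] "near" : PP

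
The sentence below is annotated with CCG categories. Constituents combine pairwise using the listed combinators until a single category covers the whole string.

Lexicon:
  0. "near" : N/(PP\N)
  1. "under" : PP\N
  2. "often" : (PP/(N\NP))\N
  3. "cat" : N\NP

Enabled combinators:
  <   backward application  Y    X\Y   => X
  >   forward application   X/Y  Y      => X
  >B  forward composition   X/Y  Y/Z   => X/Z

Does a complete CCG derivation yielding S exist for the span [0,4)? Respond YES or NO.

NO

N/(PP\N) PP\N (PP/(N\NP))\N N\NP
CKY chart[0,4] = {PP}; S ∉ chart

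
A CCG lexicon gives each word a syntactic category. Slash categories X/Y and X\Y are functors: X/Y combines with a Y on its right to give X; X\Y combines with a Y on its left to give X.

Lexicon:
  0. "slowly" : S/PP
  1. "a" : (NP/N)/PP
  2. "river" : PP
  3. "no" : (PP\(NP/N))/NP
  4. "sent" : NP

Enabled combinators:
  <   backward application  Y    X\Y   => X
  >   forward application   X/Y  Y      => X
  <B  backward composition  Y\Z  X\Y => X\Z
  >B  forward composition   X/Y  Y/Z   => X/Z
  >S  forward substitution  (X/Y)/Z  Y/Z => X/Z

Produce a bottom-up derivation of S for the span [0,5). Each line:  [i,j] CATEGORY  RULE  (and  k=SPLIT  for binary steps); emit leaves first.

[0,5] S   >
  [0,1] "slowly" : S/PP
  [1,5] PP   <
    [1,3] NP/N   >
      [1,2] "a" : (NP/N)/PP
      [2,3] "river" : PP
    [3,5] PP\(NP/N)   >
      [3,4] "no" : (PP\(NP/N))/NP
      [4,5] "sent" : NP

[0,1] S/PP  lex  "slowly"
[1,2] (NP/N)/PP  lex  "a"
[2,3] PP  lex  "river"
[1,3] NP/N  >  k=2
[3,4] (PP\(NP/N))/NP  lex  "no"
[4,5] NP  lex  "sent"
[3,5] PP\(NP/N)  >  k=4
[1,5] PP  <  k=3
[0,5] S  >  k=1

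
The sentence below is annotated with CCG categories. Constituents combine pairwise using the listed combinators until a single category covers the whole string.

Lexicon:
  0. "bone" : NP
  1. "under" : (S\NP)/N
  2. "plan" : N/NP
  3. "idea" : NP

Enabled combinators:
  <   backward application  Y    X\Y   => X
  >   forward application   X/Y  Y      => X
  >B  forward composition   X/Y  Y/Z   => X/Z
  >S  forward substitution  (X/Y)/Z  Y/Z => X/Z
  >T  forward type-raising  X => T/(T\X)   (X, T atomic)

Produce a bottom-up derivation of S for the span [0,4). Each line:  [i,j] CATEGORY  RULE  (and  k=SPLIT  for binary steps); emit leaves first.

[0,1] NP  lex  "bone"
[1,2] (S\NP)/N  lex  "under"
[2,3] N/NP  lex  "plan"
[3,4] NP  lex  "idea"
[2,4] N  >  k=3
[1,4] S\NP  >  k=2
[0,4] S  <  k=1

[0,4] S   <
  [0,1] "bone" : NP
  [1,4] S\NP   >
    [1,2] "under" : (S\NP)/N
    [2,4] N   >
      [2,3] "plan" : N/NP
      [3,4] "idea" : NP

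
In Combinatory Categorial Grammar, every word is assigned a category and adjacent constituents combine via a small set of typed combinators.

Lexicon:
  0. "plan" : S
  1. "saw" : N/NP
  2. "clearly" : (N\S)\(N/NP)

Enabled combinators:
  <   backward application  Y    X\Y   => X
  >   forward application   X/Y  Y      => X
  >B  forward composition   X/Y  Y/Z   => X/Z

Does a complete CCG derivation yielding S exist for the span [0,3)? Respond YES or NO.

NO

S N/NP (N\S)\(N/NP)
CKY chart[0,3] = {N}; S ∉ chart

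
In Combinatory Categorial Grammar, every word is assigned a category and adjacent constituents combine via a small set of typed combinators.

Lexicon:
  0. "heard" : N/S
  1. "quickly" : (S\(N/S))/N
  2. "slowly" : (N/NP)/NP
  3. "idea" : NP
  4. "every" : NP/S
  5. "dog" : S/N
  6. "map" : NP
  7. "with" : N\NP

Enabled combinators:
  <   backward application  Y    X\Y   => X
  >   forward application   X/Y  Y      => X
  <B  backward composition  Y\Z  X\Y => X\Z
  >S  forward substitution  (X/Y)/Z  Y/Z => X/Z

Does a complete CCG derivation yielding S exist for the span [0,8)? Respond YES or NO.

[0,8] S   <
  [0,1] "heard" : N/S
  [1,8] S\(N/S)   >
    [1,2] "quickly" : (S\(N/S))/N
    [2,8] N   >
      [2,4] N/NP   >
        [2,3] "slowly" : (N/NP)/NP
        [3,4] "idea" : NP
      [4,8] NP   >
        [4,5] "every" : NP/S
        [5,8] S   >
          [5,6] "dog" : S/N
          [6,8] N   <
            [6,7] "map" : NP
            [7,8] "with" : N\NP

YES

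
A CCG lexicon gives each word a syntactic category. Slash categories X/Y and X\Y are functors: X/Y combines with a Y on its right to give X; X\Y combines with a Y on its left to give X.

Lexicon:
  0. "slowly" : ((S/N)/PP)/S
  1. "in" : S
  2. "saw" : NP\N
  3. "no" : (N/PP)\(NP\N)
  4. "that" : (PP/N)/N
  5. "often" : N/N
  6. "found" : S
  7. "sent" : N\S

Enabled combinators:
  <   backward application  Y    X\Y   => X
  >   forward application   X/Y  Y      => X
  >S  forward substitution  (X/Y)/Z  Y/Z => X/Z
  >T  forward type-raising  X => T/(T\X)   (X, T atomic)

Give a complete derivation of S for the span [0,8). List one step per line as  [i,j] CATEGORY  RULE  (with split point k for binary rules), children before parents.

[0,8] S   >
  [0,4] S/PP   >S
    [0,2] (S/N)/PP   >
      [0,1] "slowly" : ((S/N)/PP)/S
      [1,2] "in" : S
    [2,4] N/PP   <
      [2,3] "saw" : NP\N
      [3,4] "no" : (N/PP)\(NP\N)
  [4,8] PP   >
    [4,6] PP/N   >S
      [4,5] "that" : (PP/N)/N
      [5,6] "often" : N/N
    [6,8] N   <
      [6,7] "found" : S
      [7,8] "sent" : N\S

[0,1] ((S/N)/PP)/S  lex  "slowly"
[1,2] S  lex  "in"
[0,2] (S/N)/PP  >  k=1
[2,3] NP\N  lex  "saw"
[3,4] (N/PP)\(NP\N)  lex  "no"
[2,4] N/PP  <  k=3
[0,4] S/PP  >S  k=2
[4,5] (PP/N)/N  lex  "that"
[5,6] N/N  lex  "often"
[4,6] PP/N  >S  k=5
[6,7] S  lex  "found"
[7,8] N\S  lex  "sent"
[6,8] N  <  k=7
[4,8] PP  >  k=6
[0,8] S  >  k=4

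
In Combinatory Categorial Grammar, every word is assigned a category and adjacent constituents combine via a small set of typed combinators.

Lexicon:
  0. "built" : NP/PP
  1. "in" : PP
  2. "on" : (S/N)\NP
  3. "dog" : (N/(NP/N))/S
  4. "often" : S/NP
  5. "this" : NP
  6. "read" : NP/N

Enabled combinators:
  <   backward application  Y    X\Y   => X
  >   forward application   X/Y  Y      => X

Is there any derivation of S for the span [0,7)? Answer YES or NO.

YES

[0,7] S   >
  [0,3] S/N   <
    [0,2] NP   >
      [0,1] "built" : NP/PP
      [1,2] "in" : PP
    [2,3] "on" : (S/N)\NP
  [3,7] N   >
    [3,6] N/(NP/N)   >
      [3,4] "dog" : (N/(NP/N))/S
      [4,6] S   >
        [4,5] "often" : S/NP
        [5,6] "this" : NP
    [6,7] "read" : NP/N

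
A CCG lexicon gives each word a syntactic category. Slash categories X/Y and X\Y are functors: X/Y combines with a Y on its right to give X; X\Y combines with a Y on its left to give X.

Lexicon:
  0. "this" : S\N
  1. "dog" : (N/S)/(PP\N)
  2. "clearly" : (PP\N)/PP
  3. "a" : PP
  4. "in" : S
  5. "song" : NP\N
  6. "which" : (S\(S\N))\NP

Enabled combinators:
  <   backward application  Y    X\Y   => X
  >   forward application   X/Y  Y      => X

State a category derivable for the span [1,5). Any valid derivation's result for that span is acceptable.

[0,7] S   <
  [0,1] "this" : S\N
  [1,7] S\(S\N)   <
    [1,6] NP   <
      [1,5] N   >
        [1,4] N/S   >
          [1,2] "dog" : (N/S)/(PP\N)
          [2,4] PP\N   >
            [2,3] "clearly" : (PP\N)/PP
            [3,4] "a" : PP
        [4,5] "in" : S
      [5,6] "song" : NP\N
    [6,7] "which" : (S\(S\N))\NP

N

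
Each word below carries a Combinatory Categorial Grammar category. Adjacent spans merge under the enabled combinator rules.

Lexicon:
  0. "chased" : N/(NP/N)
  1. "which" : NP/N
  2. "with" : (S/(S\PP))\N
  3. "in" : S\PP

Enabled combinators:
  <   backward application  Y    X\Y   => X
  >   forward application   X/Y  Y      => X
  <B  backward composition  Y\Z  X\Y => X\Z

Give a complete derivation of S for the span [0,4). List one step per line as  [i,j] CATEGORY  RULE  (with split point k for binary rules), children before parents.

[0,1] N/(NP/N)  lex  "chased"
[1,2] NP/N  lex  "which"
[0,2] N  >  k=1
[2,3] (S/(S\PP))\N  lex  "with"
[0,3] S/(S\PP)  <  k=2
[3,4] S\PP  lex  "in"
[0,4] S  >  k=3

[0,4] S   >
  [0,3] S/(S\PP)   <
    [0,2] N   >
      [0,1] "chased" : N/(NP/N)
      [1,2] "which" : NP/N
    [2,3] "with" : (S/(S\PP))\N
  [3,4] "in" : S\PP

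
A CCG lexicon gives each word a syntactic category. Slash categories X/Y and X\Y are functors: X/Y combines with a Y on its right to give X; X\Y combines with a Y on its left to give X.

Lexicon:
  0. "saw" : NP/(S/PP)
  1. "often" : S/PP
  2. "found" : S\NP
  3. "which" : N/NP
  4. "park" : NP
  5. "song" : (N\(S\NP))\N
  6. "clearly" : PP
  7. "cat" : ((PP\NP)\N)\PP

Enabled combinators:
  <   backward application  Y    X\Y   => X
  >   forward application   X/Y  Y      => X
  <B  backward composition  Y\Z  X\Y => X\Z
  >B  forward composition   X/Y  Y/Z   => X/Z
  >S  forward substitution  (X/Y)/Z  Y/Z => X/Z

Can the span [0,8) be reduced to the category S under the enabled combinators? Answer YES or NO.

NP/(S/PP) S/PP S\NP N/NP NP (N\(S\NP))\N PP ((PP\NP)\N)\PP
CKY chart[0,8] = {PP}; S ∉ chart

NO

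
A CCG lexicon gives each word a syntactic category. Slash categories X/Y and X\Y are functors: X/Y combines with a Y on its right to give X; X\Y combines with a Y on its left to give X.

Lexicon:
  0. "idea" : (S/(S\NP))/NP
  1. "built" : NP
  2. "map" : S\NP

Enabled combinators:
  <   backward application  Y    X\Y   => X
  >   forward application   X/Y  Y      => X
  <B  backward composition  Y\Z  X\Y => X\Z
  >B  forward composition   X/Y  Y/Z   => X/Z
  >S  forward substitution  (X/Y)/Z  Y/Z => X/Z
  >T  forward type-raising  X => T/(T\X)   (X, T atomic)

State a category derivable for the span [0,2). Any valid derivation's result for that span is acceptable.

S/(S\NP)

[0,3] S   >
  [0,2] S/(S\NP)   >
    [0,1] "idea" : (S/(S\NP))/NP
    [1,2] "built" : NP
  [2,3] "map" : S\NP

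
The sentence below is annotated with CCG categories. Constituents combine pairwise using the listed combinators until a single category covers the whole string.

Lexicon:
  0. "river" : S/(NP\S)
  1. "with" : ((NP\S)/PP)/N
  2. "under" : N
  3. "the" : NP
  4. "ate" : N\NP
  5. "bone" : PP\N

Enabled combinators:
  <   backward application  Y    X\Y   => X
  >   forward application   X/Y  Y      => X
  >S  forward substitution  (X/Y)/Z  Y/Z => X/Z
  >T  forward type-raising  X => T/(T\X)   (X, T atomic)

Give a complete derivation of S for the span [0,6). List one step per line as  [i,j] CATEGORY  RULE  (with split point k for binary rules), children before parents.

[0,6] S   >
  [0,1] "river" : S/(NP\S)
  [1,6] NP\S   >
    [1,3] (NP\S)/PP   >
      [1,2] "with" : ((NP\S)/PP)/N
      [2,3] "under" : N
    [3,6] PP   <
      [3,5] N   >
        [3,4] N/(N\NP)   >T
          [3,4] "the" : NP
        [4,5] "ate" : N\NP
      [5,6] "bone" : PP\N

[0,1] S/(NP\S)  lex  "river"
[1,2] ((NP\S)/PP)/N  lex  "with"
[2,3] N  lex  "under"
[1,3] (NP\S)/PP  >  k=2
[3,4] NP  lex  "the"
[3,4] N/(N\NP)  >T
[4,5] N\NP  lex  "ate"
[3,5] N  >  k=4
[5,6] PP\N  lex  "bone"
[3,6] PP  <  k=5
[1,6] NP\S  >  k=3
[0,6] S  >  k=1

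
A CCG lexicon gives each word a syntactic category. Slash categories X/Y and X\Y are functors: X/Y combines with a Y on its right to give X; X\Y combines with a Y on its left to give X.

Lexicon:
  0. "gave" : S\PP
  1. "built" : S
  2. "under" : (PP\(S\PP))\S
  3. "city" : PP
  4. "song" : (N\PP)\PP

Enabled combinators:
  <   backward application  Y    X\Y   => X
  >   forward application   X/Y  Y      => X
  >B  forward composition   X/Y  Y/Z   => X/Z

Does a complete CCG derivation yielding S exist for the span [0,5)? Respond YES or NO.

NO

S\PP S (PP\(S\PP))\S PP (N\PP)\PP
CKY chart[0,5] = {N}; S ∉ chart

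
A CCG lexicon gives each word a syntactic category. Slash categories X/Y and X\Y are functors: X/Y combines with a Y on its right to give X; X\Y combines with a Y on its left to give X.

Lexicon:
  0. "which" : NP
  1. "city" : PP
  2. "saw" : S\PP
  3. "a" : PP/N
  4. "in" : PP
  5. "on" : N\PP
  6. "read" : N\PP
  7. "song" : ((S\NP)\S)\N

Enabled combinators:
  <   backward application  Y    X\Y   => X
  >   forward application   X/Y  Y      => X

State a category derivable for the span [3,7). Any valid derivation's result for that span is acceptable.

N

[0,8] S   <
  [0,1] "which" : NP
  [1,8] S\NP   <
    [1,3] S   <
      [1,2] "city" : PP
      [2,3] "saw" : S\PP
    [3,8] (S\NP)\S   <
      [3,7] N   <
        [3,6] PP   >
          [3,4] "a" : PP/N
          [4,6] N   <
            [4,5] "in" : PP
            [5,6] "on" : N\PP
        [6,7] "read" : N\PP
      [7,8] "song" : ((S\NP)\S)\N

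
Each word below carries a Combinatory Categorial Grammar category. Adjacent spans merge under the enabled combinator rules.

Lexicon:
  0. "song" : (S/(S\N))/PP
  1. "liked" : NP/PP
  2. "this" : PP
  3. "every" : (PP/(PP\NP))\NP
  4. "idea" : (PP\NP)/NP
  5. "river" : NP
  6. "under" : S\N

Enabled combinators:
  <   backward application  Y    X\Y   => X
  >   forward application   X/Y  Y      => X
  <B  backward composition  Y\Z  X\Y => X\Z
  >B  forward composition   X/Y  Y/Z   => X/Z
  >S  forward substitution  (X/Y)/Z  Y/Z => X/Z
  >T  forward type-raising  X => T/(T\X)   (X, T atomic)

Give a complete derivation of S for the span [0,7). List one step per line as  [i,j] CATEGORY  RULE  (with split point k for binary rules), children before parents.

[0,1] (S/(S\N))/PP  lex  "song"
[1,2] NP/PP  lex  "liked"
[2,3] PP  lex  "this"
[1,3] NP  >  k=2
[3,4] (PP/(PP\NP))\NP  lex  "every"
[1,4] PP/(PP\NP)  <  k=3
[4,5] (PP\NP)/NP  lex  "idea"
[1,5] PP/NP  >B  k=4
[5,6] NP  lex  "river"
[1,6] PP  >  k=5
[0,6] S/(S\N)  >  k=1
[6,7] S\N  lex  "under"
[0,7] S  >  k=6

[0,7] S   >
  [0,6] S/(S\N)   >
    [0,1] "song" : (S/(S\N))/PP
    [1,6] PP   >
      [1,5] PP/NP   >B
        [1,4] PP/(PP\NP)   <
          [1,3] NP   >
            [1,2] "liked" : NP/PP
            [2,3] "this" : PP
          [3,4] "every" : (PP/(PP\NP))\NP
        [4,5] "idea" : (PP\NP)/NP
      [5,6] "river" : NP
  [6,7] "under" : S\N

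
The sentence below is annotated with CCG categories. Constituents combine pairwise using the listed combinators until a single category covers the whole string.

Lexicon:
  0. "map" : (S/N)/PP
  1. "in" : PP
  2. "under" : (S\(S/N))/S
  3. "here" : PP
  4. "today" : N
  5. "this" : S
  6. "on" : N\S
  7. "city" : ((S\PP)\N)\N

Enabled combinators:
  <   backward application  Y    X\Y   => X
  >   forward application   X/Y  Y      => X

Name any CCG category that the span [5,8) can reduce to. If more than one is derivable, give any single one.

[0,8] S   <
  [0,2] S/N   >
    [0,1] "map" : (S/N)/PP
    [1,2] "in" : PP
  [2,8] S\(S/N)   >
    [2,3] "under" : (S\(S/N))/S
    [3,8] S   <
      [3,4] "here" : PP
      [4,8] S\PP   <
        [4,5] "today" : N
        [5,8] (S\PP)\N   <
          [5,7] N   <
            [5,6] "this" : S
            [6,7] "on" : N\S
          [7,8] "city" : ((S\PP)\N)\N

(S\PP)\N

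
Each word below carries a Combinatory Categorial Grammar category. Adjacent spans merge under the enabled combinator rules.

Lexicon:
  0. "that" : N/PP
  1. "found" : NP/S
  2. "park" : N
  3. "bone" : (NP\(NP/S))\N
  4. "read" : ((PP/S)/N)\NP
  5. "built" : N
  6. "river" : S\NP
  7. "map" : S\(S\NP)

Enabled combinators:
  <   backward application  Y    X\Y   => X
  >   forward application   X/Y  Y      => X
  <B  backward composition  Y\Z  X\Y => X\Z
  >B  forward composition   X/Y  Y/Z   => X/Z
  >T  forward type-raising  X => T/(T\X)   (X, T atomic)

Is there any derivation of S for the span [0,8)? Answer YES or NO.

N/PP NP/S N (NP\(NP/S))\N ((PP/S)/N)\NP N S\NP S\(S\NP)
CKY chart[0,8] = {N, N/(N\N), N/(PP\PP), N/(S\S), NP/(NP\N), PP/(PP\N), S/(S\N)}; S ∉ chart

NO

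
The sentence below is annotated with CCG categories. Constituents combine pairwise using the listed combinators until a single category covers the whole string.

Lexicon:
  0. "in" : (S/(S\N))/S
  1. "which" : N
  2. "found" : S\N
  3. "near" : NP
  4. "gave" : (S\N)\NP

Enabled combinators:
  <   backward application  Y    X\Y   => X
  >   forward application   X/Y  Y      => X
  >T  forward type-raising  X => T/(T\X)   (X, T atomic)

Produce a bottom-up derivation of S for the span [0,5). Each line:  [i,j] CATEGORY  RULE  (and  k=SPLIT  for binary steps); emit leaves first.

[0,1] (S/(S\N))/S  lex  "in"
[1,2] N  lex  "which"
[2,3] S\N  lex  "found"
[1,3] S  <  k=2
[0,3] S/(S\N)  >  k=1
[3,4] NP  lex  "near"
[4,5] (S\N)\NP  lex  "gave"
[3,5] S\N  <  k=4
[0,5] S  >  k=3

[0,5] S   >
  [0,3] S/(S\N)   >
    [0,1] "in" : (S/(S\N))/S
    [1,3] S   <
      [1,2] "which" : N
      [2,3] "found" : S\N
  [3,5] S\N   <
    [3,4] "near" : NP
    [4,5] "gave" : (S\N)\NP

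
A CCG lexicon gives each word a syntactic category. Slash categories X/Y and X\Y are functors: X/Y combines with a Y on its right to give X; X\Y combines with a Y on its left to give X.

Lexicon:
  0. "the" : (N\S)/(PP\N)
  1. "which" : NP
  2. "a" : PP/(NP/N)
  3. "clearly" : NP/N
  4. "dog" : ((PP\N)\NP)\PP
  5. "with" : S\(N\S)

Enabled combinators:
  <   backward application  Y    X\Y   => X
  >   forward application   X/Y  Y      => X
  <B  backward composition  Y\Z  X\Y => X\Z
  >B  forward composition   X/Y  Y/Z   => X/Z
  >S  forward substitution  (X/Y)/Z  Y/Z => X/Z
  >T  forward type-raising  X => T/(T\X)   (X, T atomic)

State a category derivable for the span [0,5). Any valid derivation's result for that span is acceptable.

[0,6] S   <
  [0,5] N\S   >
    [0,1] "the" : (N\S)/(PP\N)
    [1,5] PP\N   <
      [1,2] "which" : NP
      [2,5] (PP\N)\NP   <
        [2,4] PP   >
          [2,3] "a" : PP/(NP/N)
          [3,4] "clearly" : NP/N
        [4,5] "dog" : ((PP\N)\NP)\PP
  [5,6] "with" : S\(N\S)

N\S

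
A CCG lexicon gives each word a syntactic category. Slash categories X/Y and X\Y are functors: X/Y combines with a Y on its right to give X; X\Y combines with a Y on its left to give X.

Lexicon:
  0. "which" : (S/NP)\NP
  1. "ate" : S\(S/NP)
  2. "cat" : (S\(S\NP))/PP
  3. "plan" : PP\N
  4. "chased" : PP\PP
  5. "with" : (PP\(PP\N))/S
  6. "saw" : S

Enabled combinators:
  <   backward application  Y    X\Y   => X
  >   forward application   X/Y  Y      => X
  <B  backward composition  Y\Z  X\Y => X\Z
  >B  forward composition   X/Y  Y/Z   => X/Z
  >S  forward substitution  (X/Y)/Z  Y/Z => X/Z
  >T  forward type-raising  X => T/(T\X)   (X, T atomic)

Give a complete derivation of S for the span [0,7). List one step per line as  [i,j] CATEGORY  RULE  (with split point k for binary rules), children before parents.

[0,1] (S/NP)\NP  lex  "which"
[1,2] S\(S/NP)  lex  "ate"
[0,2] S\NP  <B  k=1
[2,3] (S\(S\NP))/PP  lex  "cat"
[3,4] PP\N  lex  "plan"
[4,5] PP\PP  lex  "chased"
[3,5] PP\N  <B  k=4
[5,6] (PP\(PP\N))/S  lex  "with"
[6,7] S  lex  "saw"
[5,7] PP\(PP\N)  >  k=6
[3,7] PP  <  k=5
[2,7] S\(S\NP)  >  k=3
[0,7] S  <  k=2

[0,7] S   <
  [0,2] S\NP   <B
    [0,1] "which" : (S/NP)\NP
    [1,2] "ate" : S\(S/NP)
  [2,7] S\(S\NP)   >
    [2,3] "cat" : (S\(S\NP))/PP
    [3,7] PP   <
      [3,5] PP\N   <B
        [3,4] "plan" : PP\N
        [4,5] "chased" : PP\PP
      [5,7] PP\(PP\N)   >
        [5,6] "with" : (PP\(PP\N))/S
        [6,7] "saw" : S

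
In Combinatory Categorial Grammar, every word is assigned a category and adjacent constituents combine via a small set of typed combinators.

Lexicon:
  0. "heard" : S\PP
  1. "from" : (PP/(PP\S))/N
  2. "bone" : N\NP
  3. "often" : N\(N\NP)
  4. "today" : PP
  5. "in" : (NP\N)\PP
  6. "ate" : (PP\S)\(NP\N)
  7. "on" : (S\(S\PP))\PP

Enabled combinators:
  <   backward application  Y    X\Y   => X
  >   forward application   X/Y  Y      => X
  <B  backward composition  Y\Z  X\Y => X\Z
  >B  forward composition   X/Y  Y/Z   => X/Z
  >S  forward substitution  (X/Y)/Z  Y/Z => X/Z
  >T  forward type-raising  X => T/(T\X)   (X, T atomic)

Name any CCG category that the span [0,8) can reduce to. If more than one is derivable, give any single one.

[0,8] S   <
  [0,1] "heard" : S\PP
  [1,8] S\(S\PP)   <
    [1,7] PP   >
      [1,4] PP/(PP\S)   >
        [1,2] "from" : (PP/(PP\S))/N
        [2,4] N   <
          [2,3] "bone" : N\NP
          [3,4] "often" : N\(N\NP)
      [4,7] PP\S   <
        [4,6] NP\N   <
          [4,5] "today" : PP
          [5,6] "in" : (NP\N)\PP
        [6,7] "ate" : (PP\S)\(NP\N)
    [7,8] "on" : (S\(S\PP))\PP

S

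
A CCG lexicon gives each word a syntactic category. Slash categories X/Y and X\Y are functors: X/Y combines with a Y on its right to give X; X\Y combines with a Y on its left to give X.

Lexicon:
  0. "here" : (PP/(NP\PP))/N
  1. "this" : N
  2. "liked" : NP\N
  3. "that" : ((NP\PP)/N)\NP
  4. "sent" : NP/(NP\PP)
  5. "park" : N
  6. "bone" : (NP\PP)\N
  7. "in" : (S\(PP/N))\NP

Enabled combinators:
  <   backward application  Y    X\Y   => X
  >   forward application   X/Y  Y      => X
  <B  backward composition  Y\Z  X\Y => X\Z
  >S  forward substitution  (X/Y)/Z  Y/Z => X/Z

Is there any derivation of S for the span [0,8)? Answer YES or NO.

[0,8] S   <
  [0,4] PP/N   >S
    [0,1] "here" : (PP/(NP\PP))/N
    [1,4] (NP\PP)/N   <
      [1,3] NP   <
        [1,2] "this" : N
        [2,3] "liked" : NP\N
      [3,4] "that" : ((NP\PP)/N)\NP
  [4,8] S\(PP/N)   <
    [4,7] NP   >
      [4,5] "sent" : NP/(NP\PP)
      [5,7] NP\PP   <
        [5,6] "park" : N
        [6,7] "bone" : (NP\PP)\N
    [7,8] "in" : (S\(PP/N))\NP

YES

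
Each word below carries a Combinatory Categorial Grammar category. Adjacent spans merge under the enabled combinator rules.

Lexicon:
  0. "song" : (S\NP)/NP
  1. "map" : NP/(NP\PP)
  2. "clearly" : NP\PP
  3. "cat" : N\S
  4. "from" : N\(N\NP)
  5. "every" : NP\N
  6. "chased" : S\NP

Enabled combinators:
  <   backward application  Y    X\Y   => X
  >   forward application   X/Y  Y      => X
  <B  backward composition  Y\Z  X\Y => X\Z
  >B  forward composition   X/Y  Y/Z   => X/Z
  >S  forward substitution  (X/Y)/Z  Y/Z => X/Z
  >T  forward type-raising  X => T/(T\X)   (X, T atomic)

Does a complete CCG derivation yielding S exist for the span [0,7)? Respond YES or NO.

YES

[0,7] S   <
  [0,5] N   <
    [0,4] N\NP   <B
      [0,3] S\NP   >
        [0,1] "song" : (S\NP)/NP
        [1,3] NP   >
          [1,2] "map" : NP/(NP\PP)
          [2,3] "clearly" : NP\PP
      [3,4] "cat" : N\S
    [4,5] "from" : N\(N\NP)
  [5,7] S\N   <B
    [5,6] "every" : NP\N
    [6,7] "chased" : S\NP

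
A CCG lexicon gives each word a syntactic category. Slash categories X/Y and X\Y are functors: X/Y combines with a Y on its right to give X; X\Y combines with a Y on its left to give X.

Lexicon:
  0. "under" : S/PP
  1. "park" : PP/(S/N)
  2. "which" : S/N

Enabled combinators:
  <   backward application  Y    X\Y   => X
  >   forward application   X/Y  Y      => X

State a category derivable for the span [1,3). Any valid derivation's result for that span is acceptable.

PP

[0,3] S   >
  [0,1] "under" : S/PP
  [1,3] PP   >
    [1,2] "park" : PP/(S/N)
    [2,3] "which" : S/N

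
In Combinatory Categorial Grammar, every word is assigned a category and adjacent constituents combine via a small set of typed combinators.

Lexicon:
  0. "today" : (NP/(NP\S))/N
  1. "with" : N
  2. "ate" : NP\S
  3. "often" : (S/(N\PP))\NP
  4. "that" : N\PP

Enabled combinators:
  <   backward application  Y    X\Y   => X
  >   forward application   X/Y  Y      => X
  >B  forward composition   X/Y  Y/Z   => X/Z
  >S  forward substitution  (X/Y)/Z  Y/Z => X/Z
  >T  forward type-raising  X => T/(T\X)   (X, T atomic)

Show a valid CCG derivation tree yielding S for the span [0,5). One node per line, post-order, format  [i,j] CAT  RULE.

[0,5] S   >
  [0,4] S/(N\PP)   <
    [0,3] NP   >
      [0,2] NP/(NP\S)   >
        [0,1] "today" : (NP/(NP\S))/N
        [1,2] "with" : N
      [2,3] "ate" : NP\S
    [3,4] "often" : (S/(N\PP))\NP
  [4,5] "that" : N\PP

[0,1] (NP/(NP\S))/N  lex  "today"
[1,2] N  lex  "with"
[0,2] NP/(NP\S)  >  k=1
[2,3] NP\S  lex  "ate"
[0,3] NP  >  k=2
[3,4] (S/(N\PP))\NP  lex  "often"
[0,4] S/(N\PP)  <  k=3
[4,5] N\PP  lex  "that"
[0,5] S  >  k=4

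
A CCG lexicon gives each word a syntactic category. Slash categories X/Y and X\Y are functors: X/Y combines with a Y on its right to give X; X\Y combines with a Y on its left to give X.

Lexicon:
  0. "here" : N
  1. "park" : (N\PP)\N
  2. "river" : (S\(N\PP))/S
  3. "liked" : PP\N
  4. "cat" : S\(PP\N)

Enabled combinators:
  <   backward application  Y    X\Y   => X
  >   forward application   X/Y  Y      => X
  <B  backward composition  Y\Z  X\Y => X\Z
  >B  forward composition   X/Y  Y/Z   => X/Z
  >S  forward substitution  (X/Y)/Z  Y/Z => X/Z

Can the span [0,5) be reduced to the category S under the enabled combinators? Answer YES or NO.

[0,5] S   <
  [0,2] N\PP   <
    [0,1] "here" : N
    [1,2] "park" : (N\PP)\N
  [2,5] S\(N\PP)   >
    [2,3] "river" : (S\(N\PP))/S
    [3,5] S   <
      [3,4] "liked" : PP\N
      [4,5] "cat" : S\(PP\N)

YES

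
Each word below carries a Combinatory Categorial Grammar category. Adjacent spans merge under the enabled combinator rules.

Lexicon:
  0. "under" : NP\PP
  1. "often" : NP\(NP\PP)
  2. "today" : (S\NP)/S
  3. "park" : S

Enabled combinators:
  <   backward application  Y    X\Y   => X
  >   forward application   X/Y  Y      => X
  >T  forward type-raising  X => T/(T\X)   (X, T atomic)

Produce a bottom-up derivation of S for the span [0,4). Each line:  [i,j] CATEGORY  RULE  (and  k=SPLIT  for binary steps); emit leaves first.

[0,4] S   <
  [0,2] NP   <
    [0,1] "under" : NP\PP
    [1,2] "often" : NP\(NP\PP)
  [2,4] S\NP   >
    [2,3] "today" : (S\NP)/S
    [3,4] "park" : S

[0,1] NP\PP  lex  "under"
[1,2] NP\(NP\PP)  lex  "often"
[0,2] NP  <  k=1
[2,3] (S\NP)/S  lex  "today"
[3,4] S  lex  "park"
[2,4] S\NP  >  k=3
[0,4] S  <  k=2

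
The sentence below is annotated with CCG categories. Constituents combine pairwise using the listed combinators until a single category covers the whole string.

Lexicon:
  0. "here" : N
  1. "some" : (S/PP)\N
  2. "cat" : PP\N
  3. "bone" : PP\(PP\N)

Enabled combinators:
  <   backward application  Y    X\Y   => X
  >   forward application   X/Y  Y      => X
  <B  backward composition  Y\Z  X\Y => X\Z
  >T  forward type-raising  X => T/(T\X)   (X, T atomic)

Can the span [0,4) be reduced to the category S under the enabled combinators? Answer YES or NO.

YES

[0,4] S   >
  [0,2] S/PP   <
    [0,1] "here" : N
    [1,2] "some" : (S/PP)\N
  [2,4] PP   <
    [2,3] "cat" : PP\N
    [3,4] "bone" : PP\(PP\N)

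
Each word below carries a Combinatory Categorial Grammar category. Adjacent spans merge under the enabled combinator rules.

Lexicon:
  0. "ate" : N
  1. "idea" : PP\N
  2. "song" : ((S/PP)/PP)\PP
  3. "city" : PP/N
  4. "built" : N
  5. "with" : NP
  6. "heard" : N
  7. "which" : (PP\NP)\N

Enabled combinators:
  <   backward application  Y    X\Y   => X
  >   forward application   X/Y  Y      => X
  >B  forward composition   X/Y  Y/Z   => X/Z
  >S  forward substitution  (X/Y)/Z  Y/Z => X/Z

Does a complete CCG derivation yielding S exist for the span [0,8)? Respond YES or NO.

YES

[0,8] S   >
  [0,5] S/PP   >
    [0,3] (S/PP)/PP   <
      [0,2] PP   <
        [0,1] "ate" : N
        [1,2] "idea" : PP\N
      [2,3] "song" : ((S/PP)/PP)\PP
    [3,5] PP   >
      [3,4] "city" : PP/N
      [4,5] "built" : N
  [5,8] PP   <
    [5,6] "with" : NP
    [6,8] PP\NP   <
      [6,7] "heard" : N
      [7,8] "which" : (PP\NP)\N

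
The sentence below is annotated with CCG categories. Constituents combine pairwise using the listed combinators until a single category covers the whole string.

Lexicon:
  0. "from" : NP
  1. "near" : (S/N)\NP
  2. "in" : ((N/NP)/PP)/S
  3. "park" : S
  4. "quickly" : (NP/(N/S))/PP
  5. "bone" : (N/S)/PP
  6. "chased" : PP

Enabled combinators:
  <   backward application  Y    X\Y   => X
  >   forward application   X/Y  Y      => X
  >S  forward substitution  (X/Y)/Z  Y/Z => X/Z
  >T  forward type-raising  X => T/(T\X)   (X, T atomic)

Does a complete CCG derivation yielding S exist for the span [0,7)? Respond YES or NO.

[0,7] S   >
  [0,2] S/N   <
    [0,1] "from" : NP
    [1,2] "near" : (S/N)\NP
  [2,7] N   >
    [2,6] N/PP   >S
      [2,4] (N/NP)/PP   >
        [2,3] "in" : ((N/NP)/PP)/S
        [3,4] "park" : S
      [4,6] NP/PP   >S
        [4,5] "quickly" : (NP/(N/S))/PP
        [5,6] "bone" : (N/S)/PP
    [6,7] "chased" : PP

YES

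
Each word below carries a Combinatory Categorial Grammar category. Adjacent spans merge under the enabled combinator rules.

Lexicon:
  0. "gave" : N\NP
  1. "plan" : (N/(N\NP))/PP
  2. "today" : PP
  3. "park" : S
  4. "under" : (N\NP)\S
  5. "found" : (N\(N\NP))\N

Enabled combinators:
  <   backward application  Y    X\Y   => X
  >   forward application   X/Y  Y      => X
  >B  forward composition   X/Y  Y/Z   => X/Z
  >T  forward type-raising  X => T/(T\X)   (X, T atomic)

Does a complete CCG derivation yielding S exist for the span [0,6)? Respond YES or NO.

NO

N\NP (N/(N\NP))/PP PP S (N\NP)\S (N\(N\NP))\N
CKY chart[0,6] = {N, N/(N\N), NP/(NP\N), PP/(PP\N), S/(S\N)}; S ∉ chart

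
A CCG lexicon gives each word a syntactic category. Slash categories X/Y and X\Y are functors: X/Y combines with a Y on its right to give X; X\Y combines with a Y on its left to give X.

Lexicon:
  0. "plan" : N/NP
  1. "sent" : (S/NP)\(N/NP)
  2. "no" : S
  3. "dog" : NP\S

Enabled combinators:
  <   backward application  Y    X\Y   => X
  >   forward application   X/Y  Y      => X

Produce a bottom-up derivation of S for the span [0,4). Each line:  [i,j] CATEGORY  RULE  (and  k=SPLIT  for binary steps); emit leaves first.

[0,1] N/NP  lex  "plan"
[1,2] (S/NP)\(N/NP)  lex  "sent"
[0,2] S/NP  <  k=1
[2,3] S  lex  "no"
[3,4] NP\S  lex  "dog"
[2,4] NP  <  k=3
[0,4] S  >  k=2

[0,4] S   >
  [0,2] S/NP   <
    [0,1] "plan" : N/NP
    [1,2] "sent" : (S/NP)\(N/NP)
  [2,4] NP   <
    [2,3] "no" : S
    [3,4] "dog" : NP\S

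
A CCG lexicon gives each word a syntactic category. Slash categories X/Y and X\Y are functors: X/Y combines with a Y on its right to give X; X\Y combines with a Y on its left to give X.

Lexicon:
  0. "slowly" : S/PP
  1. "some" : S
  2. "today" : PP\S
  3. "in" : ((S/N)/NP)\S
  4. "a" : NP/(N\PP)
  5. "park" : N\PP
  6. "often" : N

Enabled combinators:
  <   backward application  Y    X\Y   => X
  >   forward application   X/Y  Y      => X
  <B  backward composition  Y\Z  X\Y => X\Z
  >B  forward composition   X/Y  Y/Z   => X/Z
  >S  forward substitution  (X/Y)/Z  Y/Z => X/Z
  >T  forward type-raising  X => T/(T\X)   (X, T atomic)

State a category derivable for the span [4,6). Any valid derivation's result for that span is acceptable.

[0,7] S   >
  [0,6] S/N   >
    [0,4] (S/N)/NP   <
      [0,3] S   >
        [0,1] "slowly" : S/PP
        [1,3] PP   >
          [1,2] PP/(PP\S)   >T
            [1,2] "some" : S
          [2,3] "today" : PP\S
      [3,4] "in" : ((S/N)/NP)\S
    [4,6] NP   >
      [4,5] "a" : NP/(N\PP)
      [5,6] "park" : N\PP
  [6,7] "often" : N

NP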